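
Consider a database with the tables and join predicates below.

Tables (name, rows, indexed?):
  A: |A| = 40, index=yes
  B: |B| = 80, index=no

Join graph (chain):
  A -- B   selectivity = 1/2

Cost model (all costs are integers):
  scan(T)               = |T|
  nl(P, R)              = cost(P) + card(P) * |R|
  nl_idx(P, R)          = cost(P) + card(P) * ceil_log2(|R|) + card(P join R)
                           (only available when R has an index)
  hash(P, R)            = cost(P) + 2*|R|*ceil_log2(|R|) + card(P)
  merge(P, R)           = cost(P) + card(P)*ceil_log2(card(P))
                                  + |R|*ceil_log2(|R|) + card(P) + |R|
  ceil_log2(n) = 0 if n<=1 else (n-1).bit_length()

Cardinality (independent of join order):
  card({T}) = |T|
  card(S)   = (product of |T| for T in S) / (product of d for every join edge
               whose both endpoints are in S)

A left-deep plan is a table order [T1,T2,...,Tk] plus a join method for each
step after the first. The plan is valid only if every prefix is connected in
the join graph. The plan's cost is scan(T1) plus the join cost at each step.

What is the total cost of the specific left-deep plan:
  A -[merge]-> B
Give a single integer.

960

step 1: scan A: cost=40, card=40
step 2: join B via merge
    card(P join B) = 40*80/(2) = 1600
    cost = 40 + 40*6 + 80*7 + 40 + 80 = 960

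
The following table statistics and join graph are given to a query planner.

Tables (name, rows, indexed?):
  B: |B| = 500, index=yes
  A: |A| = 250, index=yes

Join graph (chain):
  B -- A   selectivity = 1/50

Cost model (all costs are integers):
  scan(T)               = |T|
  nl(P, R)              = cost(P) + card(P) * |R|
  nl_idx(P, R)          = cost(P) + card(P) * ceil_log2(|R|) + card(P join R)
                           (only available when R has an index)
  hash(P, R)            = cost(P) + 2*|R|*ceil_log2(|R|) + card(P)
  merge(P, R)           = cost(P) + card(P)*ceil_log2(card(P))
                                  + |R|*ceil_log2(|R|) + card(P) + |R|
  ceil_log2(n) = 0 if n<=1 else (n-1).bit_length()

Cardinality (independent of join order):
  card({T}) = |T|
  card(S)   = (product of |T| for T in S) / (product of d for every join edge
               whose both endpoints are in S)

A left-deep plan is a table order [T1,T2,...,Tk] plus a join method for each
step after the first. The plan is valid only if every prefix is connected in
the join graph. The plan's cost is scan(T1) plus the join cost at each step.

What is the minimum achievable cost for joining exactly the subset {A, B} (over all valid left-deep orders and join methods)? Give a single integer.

5000

Selinger DP over subsets of {A,B}:
  {B}: scan cost=500, card=500
  {A}: scan cost=250, card=250
  {AB}: card=2500; try (B,nl_idx)→5000, (A,hash)→5000, (A,nl_idx)→7000, (B,merge)→7500, (A,merge)→7750, (B,hash)→9500 …(+2); best=5000 via (B,nl_idx)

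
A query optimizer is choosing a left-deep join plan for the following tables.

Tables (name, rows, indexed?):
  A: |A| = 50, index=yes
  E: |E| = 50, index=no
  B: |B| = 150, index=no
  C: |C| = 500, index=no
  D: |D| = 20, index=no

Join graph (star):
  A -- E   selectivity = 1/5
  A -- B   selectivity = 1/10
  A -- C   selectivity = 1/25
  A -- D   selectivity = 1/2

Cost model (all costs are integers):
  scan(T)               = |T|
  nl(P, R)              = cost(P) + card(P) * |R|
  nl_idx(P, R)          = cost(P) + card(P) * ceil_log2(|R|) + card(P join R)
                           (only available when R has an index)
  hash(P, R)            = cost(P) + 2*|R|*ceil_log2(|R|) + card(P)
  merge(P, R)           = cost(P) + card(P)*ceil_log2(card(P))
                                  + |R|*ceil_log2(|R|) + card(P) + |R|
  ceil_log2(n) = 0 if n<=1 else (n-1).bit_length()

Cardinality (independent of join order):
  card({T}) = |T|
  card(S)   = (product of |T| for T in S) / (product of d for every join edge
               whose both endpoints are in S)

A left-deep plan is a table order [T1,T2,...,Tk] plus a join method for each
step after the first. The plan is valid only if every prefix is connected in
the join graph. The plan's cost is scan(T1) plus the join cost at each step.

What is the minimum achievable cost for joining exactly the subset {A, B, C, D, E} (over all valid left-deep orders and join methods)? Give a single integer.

92800

Selinger DP over subsets of {A,B,C,D,E}:
  {A}: scan cost=50, card=50
  {E}: scan cost=50, card=50
  {B}: scan cost=150, card=150
  {C}: scan cost=500, card=500
  {D}: scan cost=20, card=20
  {AE}: card=500; try (E,hash)→700, (A,hash)→700, (E,merge)→750, (A,merge)→750, (A,nl_idx)→850, (E,nl)→2550 …(+1); best=700 via (E,hash)
  {AB}: card=750; try (A,hash)→900, (B,merge)→1750, (A,nl_idx)→1800, (A,merge)→1850, (B,hash)→2500, (B,nl)→7550 …(+1); best=900 via (A,hash)
  {AC}: card=1000; try (A,hash)→1600, (A,nl_idx)→4500, (C,merge)→5400, (A,merge)→5850, (C,hash)→9100, (C,nl)→25050 …(+1); best=1600 via (A,hash)
  {AD}: card=500; try (D,hash)→300, (A,merge)→490, (D,merge)→520, (A,hash)→640, (A,nl_idx)→640, (A,nl)→1020 …(+1); best=300 via (D,hash)
  {ABE}: card=7500; try (E,hash)→2250, (B,hash)→3600, (B,merge)→7050, (E,merge)→9500, (E,nl)→38400, (B,nl)→75700; best=2250 via (E,hash)
  {ACE}: card=10000; try (E,hash)→3200, (C,hash)→10200, (C,merge)→10700, (E,merge)→12950, (E,nl)→51600, (C,nl)→250700; best=3200 via (E,hash)
  {ADE}: card=5000; try (E,hash)→1400, (D,hash)→1400, (E,merge)→5650, (D,merge)→5820, (D,nl)→10700, (E,nl)→25300; best=1400 via (E,hash)
  {ABC}: card=15000; try (B,hash)→5000, (C,hash)→10650, (B,merge)→13950, (C,merge)→14150, (B,nl)→151600, (C,nl)→375900; best=5000 via (B,hash)
  {ABD}: card=7500; try (D,hash)→1850, (B,hash)→3200, (B,merge)→6650, (D,merge)→9270, (D,nl)→15900, (B,nl)→75300; best=1850 via (D,hash)
  {ACD}: card=10000; try (D,hash)→2800, (C,hash)→9800, (C,merge)→10300, (D,merge)→12720, (D,nl)→21600, (C,nl)→250300; best=2800 via (D,hash)
  {ABCE}: card=150000; try (B,hash)→15600, (C,hash)→18750, (E,hash)→20600, (C,merge)→112250, (B,merge)→154550, (E,merge)→230350 …(+3); best=15600 via (B,hash)
  {ABDE}: card=75000; try (B,hash)→8800, (E,hash)→9950, (D,hash)→9950, (B,merge)→72750, (E,merge)→107200, (D,merge)→107370 …(+3); best=8800 via (B,hash)
  {ACDE}: card=100000; try (E,hash)→13400, (D,hash)→13400, (C,hash)→15400, (C,merge)→76400, (E,merge)→153150, (D,merge)→153320 …(+3); best=13400 via (E,hash)
  {ABCD}: card=150000; try (B,hash)→15200, (C,hash)→18350, (D,hash)→20200, (C,merge)→111850, (B,merge)→154150, (D,merge)→230120 …(+3); best=15200 via (B,hash)
  {ABCDE}: card=1500000; try (C,hash)→92800, (B,hash)→115800, (E,hash)→165800, (D,hash)→165800, (C,merge)→1363800, (B,merge)→1814750 …(+6); best=92800 via (C,hash)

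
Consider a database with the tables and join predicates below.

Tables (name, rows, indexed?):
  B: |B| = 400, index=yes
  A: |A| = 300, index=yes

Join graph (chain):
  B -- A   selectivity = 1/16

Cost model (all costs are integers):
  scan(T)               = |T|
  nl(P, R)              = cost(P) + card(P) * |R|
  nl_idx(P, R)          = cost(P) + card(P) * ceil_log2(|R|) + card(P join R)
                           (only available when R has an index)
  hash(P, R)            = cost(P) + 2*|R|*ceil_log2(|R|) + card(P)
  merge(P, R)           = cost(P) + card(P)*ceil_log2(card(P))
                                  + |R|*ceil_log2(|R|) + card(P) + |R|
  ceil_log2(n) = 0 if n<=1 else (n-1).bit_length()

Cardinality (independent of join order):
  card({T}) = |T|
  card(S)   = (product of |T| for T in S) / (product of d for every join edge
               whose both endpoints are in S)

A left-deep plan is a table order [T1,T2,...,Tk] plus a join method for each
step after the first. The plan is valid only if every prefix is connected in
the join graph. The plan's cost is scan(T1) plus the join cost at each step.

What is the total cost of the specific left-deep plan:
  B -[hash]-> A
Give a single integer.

step 1: scan B: cost=400, card=400
step 2: join A via hash
    card(P join A) = 400*300/(16) = 7500
    cost = 400 + 2*300*9 + 400 = 6200

6200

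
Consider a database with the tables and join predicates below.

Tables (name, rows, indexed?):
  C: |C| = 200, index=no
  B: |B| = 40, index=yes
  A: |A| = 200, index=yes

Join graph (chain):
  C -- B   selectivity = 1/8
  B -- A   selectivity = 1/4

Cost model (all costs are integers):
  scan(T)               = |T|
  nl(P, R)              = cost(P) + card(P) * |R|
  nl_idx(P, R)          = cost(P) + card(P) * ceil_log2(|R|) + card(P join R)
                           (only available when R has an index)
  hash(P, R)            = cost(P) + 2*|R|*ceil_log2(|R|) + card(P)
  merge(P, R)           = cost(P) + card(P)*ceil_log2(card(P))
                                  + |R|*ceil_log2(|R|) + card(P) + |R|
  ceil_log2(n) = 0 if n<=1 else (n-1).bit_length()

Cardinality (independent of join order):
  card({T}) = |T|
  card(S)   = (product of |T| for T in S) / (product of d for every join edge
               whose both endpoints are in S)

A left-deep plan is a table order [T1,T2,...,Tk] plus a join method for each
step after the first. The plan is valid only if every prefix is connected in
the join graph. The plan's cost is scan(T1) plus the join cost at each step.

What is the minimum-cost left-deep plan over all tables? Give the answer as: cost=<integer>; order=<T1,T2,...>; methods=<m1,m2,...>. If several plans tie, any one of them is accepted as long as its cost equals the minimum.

cost=5080; order=C,B,A; methods=hash,hash

Selinger DP (subsets sized 1..n):
  {C}: scan cost=200, card=200
  {B}: scan cost=40, card=40
  {A}: scan cost=200, card=200
  {BC}: card=1000; try (B,hash)→880, (C,merge)→2120, (B,merge)→2280, (B,nl_idx)→2400, (C,hash)→3280, (C,nl)→8040 …(+1); best=880 via (B,hash)
  {AB}: card=2000; try (B,hash)→880, (A,merge)→2120, (B,merge)→2280, (A,nl_idx)→2360, (A,hash)→3280, (B,nl_idx)→3400 …(+2); best=880 via (B,hash)
  {ABC}: card=50000; try (A,hash)→5080, (C,hash)→6080, (A,merge)→13680, (C,merge)→26680, (A,nl_idx)→58880, (A,nl)→200880 …(+1); best=5080 via (A,hash)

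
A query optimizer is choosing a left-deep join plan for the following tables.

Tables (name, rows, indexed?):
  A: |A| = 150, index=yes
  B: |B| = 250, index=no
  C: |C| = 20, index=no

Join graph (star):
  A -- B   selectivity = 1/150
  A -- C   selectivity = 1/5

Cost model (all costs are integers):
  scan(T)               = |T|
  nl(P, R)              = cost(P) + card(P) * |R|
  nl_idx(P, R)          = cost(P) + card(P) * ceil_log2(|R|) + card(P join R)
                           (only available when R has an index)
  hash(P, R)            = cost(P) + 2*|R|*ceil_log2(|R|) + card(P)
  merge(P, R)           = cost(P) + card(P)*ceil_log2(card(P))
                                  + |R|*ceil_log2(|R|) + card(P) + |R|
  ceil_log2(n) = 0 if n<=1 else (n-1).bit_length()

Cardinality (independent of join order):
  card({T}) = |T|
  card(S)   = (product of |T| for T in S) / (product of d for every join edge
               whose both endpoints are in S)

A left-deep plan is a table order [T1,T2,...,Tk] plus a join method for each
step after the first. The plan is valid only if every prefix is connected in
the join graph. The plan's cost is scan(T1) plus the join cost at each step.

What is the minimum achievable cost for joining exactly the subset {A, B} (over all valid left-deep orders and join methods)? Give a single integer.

Selinger DP over subsets of {A,B}:
  {A}: scan cost=150, card=150
  {B}: scan cost=250, card=250
  {AB}: card=250; try (A,nl_idx)→2500, (A,hash)→2900, (B,merge)→3750, (A,merge)→3850, (B,hash)→4300, (B,nl)→37650 …(+1); best=2500 via (A,nl_idx)

2500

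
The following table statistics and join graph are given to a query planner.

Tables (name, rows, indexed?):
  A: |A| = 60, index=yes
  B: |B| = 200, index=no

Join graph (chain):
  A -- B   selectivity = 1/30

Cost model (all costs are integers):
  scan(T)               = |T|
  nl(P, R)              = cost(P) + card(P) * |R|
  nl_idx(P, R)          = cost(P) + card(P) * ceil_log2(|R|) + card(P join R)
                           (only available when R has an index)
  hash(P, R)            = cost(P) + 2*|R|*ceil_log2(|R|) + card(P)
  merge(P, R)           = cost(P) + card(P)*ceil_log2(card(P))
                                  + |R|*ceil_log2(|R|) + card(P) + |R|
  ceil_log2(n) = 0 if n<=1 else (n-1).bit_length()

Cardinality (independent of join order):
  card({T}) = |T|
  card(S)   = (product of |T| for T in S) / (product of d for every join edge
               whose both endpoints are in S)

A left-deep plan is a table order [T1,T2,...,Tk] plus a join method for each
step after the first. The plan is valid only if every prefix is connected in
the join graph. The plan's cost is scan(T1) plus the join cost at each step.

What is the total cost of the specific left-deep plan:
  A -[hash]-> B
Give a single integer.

step 1: scan A: cost=60, card=60
step 2: join B via hash
    card(P join B) = 60*200/(30) = 400
    cost = 60 + 2*200*8 + 60 = 3320

3320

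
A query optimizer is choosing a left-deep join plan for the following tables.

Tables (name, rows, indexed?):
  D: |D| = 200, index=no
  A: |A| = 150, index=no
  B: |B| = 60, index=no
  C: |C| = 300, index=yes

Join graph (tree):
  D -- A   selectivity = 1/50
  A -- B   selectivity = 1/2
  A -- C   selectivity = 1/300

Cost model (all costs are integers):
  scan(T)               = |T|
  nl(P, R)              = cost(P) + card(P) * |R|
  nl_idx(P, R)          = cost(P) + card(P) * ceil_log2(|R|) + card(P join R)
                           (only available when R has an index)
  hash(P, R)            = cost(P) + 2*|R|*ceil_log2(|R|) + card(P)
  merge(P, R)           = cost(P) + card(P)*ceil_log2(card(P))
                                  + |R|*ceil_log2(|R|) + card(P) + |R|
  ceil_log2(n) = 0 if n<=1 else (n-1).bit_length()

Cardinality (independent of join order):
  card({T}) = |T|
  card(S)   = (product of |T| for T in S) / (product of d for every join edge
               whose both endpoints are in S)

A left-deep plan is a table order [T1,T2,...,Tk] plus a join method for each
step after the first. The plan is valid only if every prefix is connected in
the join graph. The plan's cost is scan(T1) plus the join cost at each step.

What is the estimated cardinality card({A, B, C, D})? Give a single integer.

18000

Tables in S: A(150), B(60), C(300), D(200)
Edges inside S: D-A(d=50), A-B(d=2), A-C(d=300)
numerator = 150 * 60 * 300 * 200 = 540000000
denominator = 50 * 2 * 300 = 30000
card(S) = 540000000 / 30000 = 18000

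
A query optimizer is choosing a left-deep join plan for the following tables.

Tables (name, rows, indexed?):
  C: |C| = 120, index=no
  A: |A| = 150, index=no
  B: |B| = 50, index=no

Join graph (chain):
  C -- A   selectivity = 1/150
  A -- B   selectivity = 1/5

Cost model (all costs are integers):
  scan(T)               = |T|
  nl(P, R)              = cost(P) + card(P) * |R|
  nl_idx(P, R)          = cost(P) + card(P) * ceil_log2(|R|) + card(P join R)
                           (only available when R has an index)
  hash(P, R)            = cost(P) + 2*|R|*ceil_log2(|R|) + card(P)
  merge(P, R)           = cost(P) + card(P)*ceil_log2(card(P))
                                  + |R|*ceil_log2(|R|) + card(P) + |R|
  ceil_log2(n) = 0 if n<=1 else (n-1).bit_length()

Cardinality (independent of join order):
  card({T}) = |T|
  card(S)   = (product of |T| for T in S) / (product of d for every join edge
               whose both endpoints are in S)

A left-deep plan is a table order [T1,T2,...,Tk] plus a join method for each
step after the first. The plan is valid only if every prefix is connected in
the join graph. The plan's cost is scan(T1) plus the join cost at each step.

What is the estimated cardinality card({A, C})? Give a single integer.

Tables in S: A(150), C(120)
Edges inside S: C-A(d=150)
numerator = 150 * 120 = 18000
denominator = 150 = 150
card(S) = 18000 / 150 = 120

120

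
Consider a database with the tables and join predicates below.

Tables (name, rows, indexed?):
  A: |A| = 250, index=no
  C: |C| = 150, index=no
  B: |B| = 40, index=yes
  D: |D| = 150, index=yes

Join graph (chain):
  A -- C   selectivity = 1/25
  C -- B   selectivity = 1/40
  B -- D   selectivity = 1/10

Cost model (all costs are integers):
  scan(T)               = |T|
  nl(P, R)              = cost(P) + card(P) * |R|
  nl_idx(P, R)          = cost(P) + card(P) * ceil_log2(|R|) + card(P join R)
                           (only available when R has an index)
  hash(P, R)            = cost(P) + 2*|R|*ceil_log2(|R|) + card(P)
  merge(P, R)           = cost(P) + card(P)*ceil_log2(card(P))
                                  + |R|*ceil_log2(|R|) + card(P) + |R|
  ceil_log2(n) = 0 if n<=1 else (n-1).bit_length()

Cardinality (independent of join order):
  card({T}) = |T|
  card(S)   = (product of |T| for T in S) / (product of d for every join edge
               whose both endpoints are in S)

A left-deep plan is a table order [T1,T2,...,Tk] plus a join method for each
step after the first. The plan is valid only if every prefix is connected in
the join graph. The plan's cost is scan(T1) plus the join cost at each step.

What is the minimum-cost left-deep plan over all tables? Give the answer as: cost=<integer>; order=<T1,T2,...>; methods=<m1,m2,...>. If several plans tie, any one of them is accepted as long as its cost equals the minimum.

cost=8280; order=C,B,A,D; methods=hash,merge,hash

Selinger DP (subsets sized 1..n):
  {A}: scan cost=250, card=250
  {C}: scan cost=150, card=150
  {B}: scan cost=40, card=40
  {D}: scan cost=150, card=150
  {AC}: card=1500; try (C,hash)→2900, (A,merge)→3750, (C,merge)→3850, (A,hash)→4300, (A,nl)→37650, (C,nl)→37750; best=2900 via (C,hash)
  {BC}: card=150; try (B,hash)→780, (B,nl_idx)→1200, (C,merge)→1670, (B,merge)→1780, (C,hash)→2480, (C,nl)→6040 …(+1); best=780 via (B,hash)
  {BD}: card=600; try (B,hash)→780, (D,nl_idx)→960, (B,nl_idx)→1650, (D,merge)→1670, (B,merge)→1780, (D,hash)→2480 …(+2); best=780 via (B,hash)
  {ABC}: card=1500; try (A,merge)→4380, (B,hash)→4880, (A,hash)→4930, (B,nl_idx)→13400, (B,merge)→21180, (A,nl)→38280 …(+1); best=4380 via (A,merge)
  {BCD}: card=2250; try (D,hash)→3330, (D,merge)→3480, (C,hash)→3780, (D,nl_idx)→4230, (C,merge)→8730, (D,nl)→23280 …(+1); best=3330 via (D,hash)
  {ABCD}: card=22500; try (D,hash)→8280, (A,hash)→9580, (D,merge)→23730, (A,merge)→34830, (D,nl_idx)→38880, (D,nl)→229380 …(+1); best=8280 via (D,hash)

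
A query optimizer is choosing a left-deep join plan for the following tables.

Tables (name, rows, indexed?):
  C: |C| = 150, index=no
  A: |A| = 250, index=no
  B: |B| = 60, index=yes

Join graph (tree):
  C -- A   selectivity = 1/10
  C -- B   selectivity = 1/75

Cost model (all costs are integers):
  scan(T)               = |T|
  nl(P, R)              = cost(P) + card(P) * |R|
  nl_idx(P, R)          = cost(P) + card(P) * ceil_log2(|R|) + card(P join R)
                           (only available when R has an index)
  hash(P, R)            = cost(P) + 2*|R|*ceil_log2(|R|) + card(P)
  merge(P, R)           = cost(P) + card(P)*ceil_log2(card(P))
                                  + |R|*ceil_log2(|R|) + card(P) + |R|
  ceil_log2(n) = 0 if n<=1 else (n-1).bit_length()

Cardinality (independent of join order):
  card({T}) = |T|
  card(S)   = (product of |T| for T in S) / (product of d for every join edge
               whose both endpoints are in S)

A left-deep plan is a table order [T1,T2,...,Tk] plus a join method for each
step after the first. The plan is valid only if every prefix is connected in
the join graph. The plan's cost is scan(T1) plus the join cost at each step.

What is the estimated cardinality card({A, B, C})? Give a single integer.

Tables in S: A(250), B(60), C(150)
Edges inside S: C-A(d=10), C-B(d=75)
numerator = 250 * 60 * 150 = 2250000
denominator = 10 * 75 = 750
card(S) = 2250000 / 750 = 3000

3000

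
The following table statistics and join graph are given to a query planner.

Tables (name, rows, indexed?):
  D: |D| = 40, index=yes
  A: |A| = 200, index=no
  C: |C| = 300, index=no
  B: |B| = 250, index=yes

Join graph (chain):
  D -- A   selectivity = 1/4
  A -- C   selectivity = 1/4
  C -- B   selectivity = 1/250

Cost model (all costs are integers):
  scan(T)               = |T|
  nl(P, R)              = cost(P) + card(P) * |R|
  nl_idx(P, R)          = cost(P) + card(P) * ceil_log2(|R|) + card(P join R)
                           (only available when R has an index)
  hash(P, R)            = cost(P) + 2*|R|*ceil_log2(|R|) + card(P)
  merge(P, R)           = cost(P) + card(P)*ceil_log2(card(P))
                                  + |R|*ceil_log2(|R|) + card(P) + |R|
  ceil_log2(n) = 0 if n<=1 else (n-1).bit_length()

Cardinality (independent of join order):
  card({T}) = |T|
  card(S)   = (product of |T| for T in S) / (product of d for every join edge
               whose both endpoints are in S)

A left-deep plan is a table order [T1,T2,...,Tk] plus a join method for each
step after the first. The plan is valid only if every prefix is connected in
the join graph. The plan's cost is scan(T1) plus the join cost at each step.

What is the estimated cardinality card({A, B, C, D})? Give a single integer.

Tables in S: A(200), B(250), C(300), D(40)
Edges inside S: D-A(d=4), A-C(d=4), C-B(d=250)
numerator = 200 * 250 * 300 * 40 = 600000000
denominator = 4 * 4 * 250 = 4000
card(S) = 600000000 / 4000 = 150000

150000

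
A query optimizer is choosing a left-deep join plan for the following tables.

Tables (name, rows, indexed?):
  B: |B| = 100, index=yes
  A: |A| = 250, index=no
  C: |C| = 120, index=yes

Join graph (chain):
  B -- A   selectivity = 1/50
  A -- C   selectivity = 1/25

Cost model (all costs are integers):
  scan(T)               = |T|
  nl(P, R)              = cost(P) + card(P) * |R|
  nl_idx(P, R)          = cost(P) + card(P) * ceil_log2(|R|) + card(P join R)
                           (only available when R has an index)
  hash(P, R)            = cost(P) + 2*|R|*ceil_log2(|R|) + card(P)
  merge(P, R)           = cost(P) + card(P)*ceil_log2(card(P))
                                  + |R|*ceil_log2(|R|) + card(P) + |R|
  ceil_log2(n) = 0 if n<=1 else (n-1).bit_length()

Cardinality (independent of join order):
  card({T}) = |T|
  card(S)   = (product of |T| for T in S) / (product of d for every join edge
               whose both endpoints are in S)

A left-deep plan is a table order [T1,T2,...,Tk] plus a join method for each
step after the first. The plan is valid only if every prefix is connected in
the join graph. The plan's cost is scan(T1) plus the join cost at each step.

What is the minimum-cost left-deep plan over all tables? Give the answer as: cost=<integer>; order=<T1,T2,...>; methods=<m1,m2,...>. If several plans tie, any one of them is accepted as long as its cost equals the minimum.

Selinger DP (subsets sized 1..n):
  {B}: scan cost=100, card=100
  {A}: scan cost=250, card=250
  {C}: scan cost=120, card=120
  {AB}: card=500; try (B,hash)→1900, (B,nl_idx)→2500, (A,merge)→3150, (B,merge)→3300, (A,hash)→4200, (A,nl)→25100 …(+1); best=1900 via (B,hash)
  {AC}: card=1200; try (C,hash)→2180, (C,nl_idx)→3200, (A,merge)→3330, (C,merge)→3460, (A,hash)→4240, (A,nl)→30120 …(+1); best=2180 via (C,hash)
  {ABC}: card=2400; try (C,hash)→4080, (B,hash)→4780, (C,nl_idx)→7800, (C,merge)→7860, (B,nl_idx)→12980, (B,merge)→17380 …(+2); best=4080 via (C,hash)

cost=4080; order=A,B,C; methods=hash,hash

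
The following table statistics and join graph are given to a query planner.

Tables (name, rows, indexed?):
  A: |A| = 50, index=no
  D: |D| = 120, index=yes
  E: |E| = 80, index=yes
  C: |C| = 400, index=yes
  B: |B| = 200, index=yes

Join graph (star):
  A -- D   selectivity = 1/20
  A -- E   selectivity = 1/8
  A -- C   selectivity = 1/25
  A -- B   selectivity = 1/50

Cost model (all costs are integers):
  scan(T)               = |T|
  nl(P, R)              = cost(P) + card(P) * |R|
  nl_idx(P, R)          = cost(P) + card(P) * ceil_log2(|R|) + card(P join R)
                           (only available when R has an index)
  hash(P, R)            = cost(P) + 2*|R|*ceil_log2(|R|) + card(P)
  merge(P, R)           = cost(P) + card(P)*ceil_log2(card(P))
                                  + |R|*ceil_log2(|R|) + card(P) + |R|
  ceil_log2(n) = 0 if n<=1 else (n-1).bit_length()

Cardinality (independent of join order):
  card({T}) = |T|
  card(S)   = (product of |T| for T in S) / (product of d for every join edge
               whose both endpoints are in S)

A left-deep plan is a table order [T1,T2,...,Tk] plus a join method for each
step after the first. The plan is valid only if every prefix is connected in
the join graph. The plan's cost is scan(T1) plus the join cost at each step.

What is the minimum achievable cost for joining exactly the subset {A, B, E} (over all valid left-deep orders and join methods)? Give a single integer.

1970

Selinger DP over subsets of {A,B,E}:
  {A}: scan cost=50, card=50
  {E}: scan cost=80, card=80
  {B}: scan cost=200, card=200
  {AE}: card=500; try (A,hash)→760, (E,nl_idx)→900, (E,merge)→1040, (A,merge)→1070, (E,hash)→1220, (E,nl)→4050 …(+1); best=760 via (A,hash)
  {AB}: card=200; try (B,nl_idx)→650, (A,hash)→1000, (B,merge)→2200, (A,merge)→2350, (B,hash)→3300, (B,nl)→10050 …(+1); best=650 via (B,nl_idx)
  {ABE}: card=2000; try (E,hash)→1970, (E,merge)→3090, (E,nl_idx)→4050, (B,hash)→4460, (B,nl_idx)→6760, (B,merge)→7560 …(+2); best=1970 via (E,hash)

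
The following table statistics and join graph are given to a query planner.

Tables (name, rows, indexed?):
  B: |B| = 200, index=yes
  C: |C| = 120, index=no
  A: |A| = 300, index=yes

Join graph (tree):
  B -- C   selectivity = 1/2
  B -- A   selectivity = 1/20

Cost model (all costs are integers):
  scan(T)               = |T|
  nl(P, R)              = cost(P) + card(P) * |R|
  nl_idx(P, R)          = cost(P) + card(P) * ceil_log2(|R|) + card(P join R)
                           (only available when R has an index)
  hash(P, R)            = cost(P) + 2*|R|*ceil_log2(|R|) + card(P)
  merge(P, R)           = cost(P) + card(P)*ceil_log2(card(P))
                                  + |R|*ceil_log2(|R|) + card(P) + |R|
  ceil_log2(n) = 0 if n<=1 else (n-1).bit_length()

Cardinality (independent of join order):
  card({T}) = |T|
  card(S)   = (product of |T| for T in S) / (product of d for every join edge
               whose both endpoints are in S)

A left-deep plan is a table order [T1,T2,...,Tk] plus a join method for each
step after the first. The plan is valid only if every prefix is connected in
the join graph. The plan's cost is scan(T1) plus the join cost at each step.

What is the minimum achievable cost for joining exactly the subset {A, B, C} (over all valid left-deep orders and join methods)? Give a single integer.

8480

Selinger DP over subsets of {A,B,C}:
  {B}: scan cost=200, card=200
  {C}: scan cost=120, card=120
  {A}: scan cost=300, card=300
  {BC}: card=12000; try (C,hash)→2080, (B,merge)→2880, (C,merge)→2960, (B,hash)→3440, (B,nl_idx)→13080, (B,nl)→24120 …(+1); best=2080 via (C,hash)
  {AB}: card=3000; try (B,hash)→3800, (A,merge)→5000, (A,nl_idx)→5000, (B,merge)→5100, (B,nl_idx)→5700, (A,hash)→5800 …(+2); best=3800 via (B,hash)
  {ABC}: card=180000; try (C,hash)→8480, (A,hash)→19480, (C,merge)→43760, (A,merge)→185080, (A,nl_idx)→290080, (C,nl)→363800 …(+1); best=8480 via (C,hash)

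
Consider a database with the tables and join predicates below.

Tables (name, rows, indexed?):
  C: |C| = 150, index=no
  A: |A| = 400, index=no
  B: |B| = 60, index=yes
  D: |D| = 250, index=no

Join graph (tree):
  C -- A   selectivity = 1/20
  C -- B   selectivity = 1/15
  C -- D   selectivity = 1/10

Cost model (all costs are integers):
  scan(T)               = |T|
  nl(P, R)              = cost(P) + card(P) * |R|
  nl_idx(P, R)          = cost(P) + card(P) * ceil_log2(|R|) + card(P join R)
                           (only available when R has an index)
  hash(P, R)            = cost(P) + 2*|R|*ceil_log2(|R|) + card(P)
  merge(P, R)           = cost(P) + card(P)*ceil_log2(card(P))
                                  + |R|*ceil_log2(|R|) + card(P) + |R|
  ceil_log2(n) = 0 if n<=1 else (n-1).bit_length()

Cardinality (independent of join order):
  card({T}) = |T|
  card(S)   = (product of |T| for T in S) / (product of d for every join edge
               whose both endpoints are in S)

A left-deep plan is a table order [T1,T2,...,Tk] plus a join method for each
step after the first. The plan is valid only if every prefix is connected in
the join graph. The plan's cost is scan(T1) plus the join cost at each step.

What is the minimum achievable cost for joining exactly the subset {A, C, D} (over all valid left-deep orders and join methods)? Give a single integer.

10200

Selinger DP over subsets of {A,C,D}:
  {C}: scan cost=150, card=150
  {A}: scan cost=400, card=400
  {D}: scan cost=250, card=250
  {AC}: card=3000; try (C,hash)→3200, (A,merge)→5500, (C,merge)→5750, (A,hash)→7500, (A,nl)→60150, (C,nl)→60400; best=3200 via (C,hash)
  {CD}: card=3750; try (C,hash)→2900, (D,merge)→3750, (C,merge)→3850, (D,hash)→4300, (D,nl)→37650, (C,nl)→37750; best=2900 via (C,hash)
  {ACD}: card=75000; try (D,hash)→10200, (A,hash)→13850, (D,merge)→44450, (A,merge)→55650, (D,nl)→753200, (A,nl)→1502900; best=10200 via (D,hash)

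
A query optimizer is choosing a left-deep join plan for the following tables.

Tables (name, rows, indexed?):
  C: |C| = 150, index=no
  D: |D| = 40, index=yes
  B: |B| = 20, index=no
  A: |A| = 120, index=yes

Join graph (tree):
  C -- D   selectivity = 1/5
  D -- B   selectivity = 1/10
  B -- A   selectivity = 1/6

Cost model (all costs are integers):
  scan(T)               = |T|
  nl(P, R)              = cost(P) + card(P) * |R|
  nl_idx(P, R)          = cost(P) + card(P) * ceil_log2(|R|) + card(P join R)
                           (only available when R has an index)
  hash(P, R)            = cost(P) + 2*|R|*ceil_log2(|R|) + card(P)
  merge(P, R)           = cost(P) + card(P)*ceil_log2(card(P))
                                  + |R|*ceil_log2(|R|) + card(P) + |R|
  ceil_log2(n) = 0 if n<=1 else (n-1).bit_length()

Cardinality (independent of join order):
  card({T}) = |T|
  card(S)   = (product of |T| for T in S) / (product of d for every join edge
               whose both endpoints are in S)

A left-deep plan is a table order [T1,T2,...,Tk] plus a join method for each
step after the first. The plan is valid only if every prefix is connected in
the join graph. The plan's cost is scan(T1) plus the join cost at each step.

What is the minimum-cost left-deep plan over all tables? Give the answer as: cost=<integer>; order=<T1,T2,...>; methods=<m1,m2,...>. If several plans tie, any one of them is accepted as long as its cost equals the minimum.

cost=5320; order=A,B,D,C; methods=hash,hash,hash

Selinger DP (subsets sized 1..n):
  {C}: scan cost=150, card=150
  {D}: scan cost=40, card=40
  {B}: scan cost=20, card=20
  {A}: scan cost=120, card=120
  {CD}: card=1200; try (D,hash)→780, (C,merge)→1670, (D,merge)→1780, (D,nl_idx)→2250, (C,hash)→2480, (C,nl)→6040 …(+1); best=780 via (D,hash)
  {BD}: card=80; try (D,nl_idx)→220, (B,hash)→280, (D,merge)→420, (B,merge)→440, (D,hash)→520, (D,nl)→820 …(+1); best=220 via (D,nl_idx)
  {AB}: card=400; try (B,hash)→440, (A,nl_idx)→560, (A,merge)→1100, (B,merge)→1200, (A,hash)→1720, (A,nl)→2420 …(+1); best=440 via (B,hash)
  {BCD}: card=2400; try (B,hash)→2180, (C,merge)→2210, (C,hash)→2700, (C,nl)→12220, (B,merge)→15300, (B,nl)→24780; best=2180 via (B,hash)
  {ABD}: card=1600; try (D,hash)→1320, (A,merge)→1820, (A,hash)→1980, (A,nl_idx)→2380, (D,nl_idx)→4440, (D,merge)→4720 …(+2); best=1320 via (D,hash)
  {ABCD}: card=48000; try (C,hash)→5320, (A,hash)→6260, (C,merge)→21870, (A,merge)→34340, (A,nl_idx)→66980, (C,nl)→241320 …(+1); best=5320 via (C,hash)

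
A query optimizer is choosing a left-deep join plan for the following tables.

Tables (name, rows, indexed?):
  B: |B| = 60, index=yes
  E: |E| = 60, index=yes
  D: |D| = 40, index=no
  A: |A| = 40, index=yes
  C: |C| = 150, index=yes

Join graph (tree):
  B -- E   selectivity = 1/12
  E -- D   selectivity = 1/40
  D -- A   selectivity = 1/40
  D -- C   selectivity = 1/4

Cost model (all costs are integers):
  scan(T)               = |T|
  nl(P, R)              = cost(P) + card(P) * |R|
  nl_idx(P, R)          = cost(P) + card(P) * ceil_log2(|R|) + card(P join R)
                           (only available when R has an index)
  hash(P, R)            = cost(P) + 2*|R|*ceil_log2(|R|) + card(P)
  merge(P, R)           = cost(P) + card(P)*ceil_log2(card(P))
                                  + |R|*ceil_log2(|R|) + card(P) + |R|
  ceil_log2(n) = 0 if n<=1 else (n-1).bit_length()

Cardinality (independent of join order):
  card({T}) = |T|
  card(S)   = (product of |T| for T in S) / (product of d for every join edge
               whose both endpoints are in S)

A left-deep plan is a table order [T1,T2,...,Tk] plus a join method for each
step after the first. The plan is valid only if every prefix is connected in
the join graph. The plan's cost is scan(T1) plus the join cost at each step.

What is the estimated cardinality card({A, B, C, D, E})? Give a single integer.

11250

Tables in S: A(40), B(60), C(150), D(40), E(60)
Edges inside S: B-E(d=12), E-D(d=40), D-A(d=40), D-C(d=4)
numerator = 40 * 60 * 150 * 40 * 60 = 864000000
denominator = 12 * 40 * 40 * 4 = 76800
card(S) = 864000000 / 76800 = 11250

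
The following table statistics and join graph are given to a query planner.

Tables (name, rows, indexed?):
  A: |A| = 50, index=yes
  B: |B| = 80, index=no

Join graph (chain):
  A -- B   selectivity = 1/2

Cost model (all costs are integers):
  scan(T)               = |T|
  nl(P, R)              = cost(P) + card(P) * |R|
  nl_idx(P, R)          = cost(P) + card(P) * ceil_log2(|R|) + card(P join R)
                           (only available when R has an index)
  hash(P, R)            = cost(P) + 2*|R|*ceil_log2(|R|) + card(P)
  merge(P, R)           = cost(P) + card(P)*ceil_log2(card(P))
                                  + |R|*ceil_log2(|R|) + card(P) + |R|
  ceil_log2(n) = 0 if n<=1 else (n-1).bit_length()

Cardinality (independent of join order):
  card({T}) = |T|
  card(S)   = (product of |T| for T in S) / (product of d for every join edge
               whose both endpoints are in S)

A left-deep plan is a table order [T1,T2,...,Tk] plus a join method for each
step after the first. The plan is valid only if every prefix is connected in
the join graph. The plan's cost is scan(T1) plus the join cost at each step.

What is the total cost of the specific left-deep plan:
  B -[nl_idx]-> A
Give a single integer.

step 1: scan B: cost=80, card=80
step 2: join A via nl_idx
    card(P join A) = 80*50/(2) = 2000
    cost = 80 + 80*6 + 2000 = 2560

2560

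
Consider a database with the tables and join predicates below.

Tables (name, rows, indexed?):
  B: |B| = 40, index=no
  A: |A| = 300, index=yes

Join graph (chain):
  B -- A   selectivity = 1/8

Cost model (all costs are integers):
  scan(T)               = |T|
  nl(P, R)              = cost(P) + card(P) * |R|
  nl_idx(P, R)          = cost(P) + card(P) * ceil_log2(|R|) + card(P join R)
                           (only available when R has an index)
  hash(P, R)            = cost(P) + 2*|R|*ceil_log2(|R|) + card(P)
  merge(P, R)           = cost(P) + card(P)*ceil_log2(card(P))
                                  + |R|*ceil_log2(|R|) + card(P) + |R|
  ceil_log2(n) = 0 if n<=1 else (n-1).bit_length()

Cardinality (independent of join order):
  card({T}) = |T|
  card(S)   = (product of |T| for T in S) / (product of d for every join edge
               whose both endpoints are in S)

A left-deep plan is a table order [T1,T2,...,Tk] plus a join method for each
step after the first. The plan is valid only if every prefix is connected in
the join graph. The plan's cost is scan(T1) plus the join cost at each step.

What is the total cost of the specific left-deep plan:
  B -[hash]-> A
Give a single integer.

step 1: scan B: cost=40, card=40
step 2: join A via hash
    card(P join A) = 40*300/(8) = 1500
    cost = 40 + 2*300*9 + 40 = 5480

5480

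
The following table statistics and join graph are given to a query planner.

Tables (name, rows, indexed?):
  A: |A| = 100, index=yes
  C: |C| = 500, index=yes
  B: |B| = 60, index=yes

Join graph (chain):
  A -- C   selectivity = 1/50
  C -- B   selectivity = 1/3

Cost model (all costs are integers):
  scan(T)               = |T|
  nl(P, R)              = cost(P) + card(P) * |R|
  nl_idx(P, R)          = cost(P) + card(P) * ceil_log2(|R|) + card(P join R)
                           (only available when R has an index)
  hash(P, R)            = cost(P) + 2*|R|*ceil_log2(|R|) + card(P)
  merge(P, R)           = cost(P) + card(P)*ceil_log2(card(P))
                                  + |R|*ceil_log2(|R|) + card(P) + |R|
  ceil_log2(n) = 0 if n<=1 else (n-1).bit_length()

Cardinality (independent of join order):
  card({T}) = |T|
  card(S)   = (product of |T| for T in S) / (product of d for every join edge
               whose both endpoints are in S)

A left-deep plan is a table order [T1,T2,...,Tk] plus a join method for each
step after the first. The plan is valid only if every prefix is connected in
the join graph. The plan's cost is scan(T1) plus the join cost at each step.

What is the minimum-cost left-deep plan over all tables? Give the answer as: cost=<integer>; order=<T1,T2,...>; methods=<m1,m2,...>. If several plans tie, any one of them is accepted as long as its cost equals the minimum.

cost=3720; order=A,C,B; methods=nl_idx,hash

Selinger DP (subsets sized 1..n):
  {A}: scan cost=100, card=100
  {C}: scan cost=500, card=500
  {B}: scan cost=60, card=60
  {AC}: card=1000; try (C,nl_idx)→2000, (A,hash)→2400, (A,nl_idx)→5000, (C,merge)→5900, (A,merge)→6300, (C,hash)→9200 …(+2); best=2000 via (C,nl_idx)
  {BC}: card=10000; try (B,hash)→1720, (C,merge)→5480, (B,merge)→5920, (C,hash)→9120, (C,nl_idx)→10600, (B,nl_idx)→13500 …(+2); best=1720 via (B,hash)
  {ABC}: card=20000; try (B,hash)→3720, (A,hash)→13120, (B,merge)→13420, (B,nl_idx)→28000, (B,nl)→62000, (A,nl_idx)→91720 …(+2); best=3720 via (B,hash)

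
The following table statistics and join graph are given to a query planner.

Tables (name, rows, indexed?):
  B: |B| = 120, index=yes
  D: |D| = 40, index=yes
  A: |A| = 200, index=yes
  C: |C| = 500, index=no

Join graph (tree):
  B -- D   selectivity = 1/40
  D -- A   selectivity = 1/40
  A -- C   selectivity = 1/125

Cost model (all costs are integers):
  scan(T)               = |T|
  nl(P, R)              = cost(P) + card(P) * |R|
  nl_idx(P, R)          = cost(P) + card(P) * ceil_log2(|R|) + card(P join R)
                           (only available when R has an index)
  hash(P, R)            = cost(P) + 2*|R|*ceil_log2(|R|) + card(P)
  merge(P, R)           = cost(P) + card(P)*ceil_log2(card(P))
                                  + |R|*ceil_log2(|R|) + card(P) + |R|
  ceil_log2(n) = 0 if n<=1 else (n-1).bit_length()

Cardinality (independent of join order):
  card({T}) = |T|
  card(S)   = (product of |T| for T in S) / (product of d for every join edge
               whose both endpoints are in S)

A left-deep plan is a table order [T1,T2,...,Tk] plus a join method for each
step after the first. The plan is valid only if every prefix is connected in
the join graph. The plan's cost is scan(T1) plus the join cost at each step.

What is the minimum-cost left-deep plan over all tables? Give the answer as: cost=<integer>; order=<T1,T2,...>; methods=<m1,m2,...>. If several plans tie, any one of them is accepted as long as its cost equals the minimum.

cost=7960; order=C,A,D,B; methods=hash,hash,hash

Selinger DP (subsets sized 1..n):
  {B}: scan cost=120, card=120
  {D}: scan cost=40, card=40
  {A}: scan cost=200, card=200
  {C}: scan cost=500, card=500
  {BD}: card=120; try (B,nl_idx)→440, (D,hash)→720, (D,nl_idx)→960, (B,merge)→1280, (D,merge)→1360, (B,hash)→1760 …(+2); best=440 via (B,nl_idx)
  {AD}: card=200; try (A,nl_idx)→560, (D,hash)→880, (D,nl_idx)→1600, (A,merge)→2120, (D,merge)→2280, (A,hash)→3280 …(+2); best=560 via (A,nl_idx)
  {AC}: card=800; try (A,hash)→4200, (A,nl_idx)→5300, (C,merge)→7000, (A,merge)→7300, (C,hash)→9400, (C,nl)→100200 …(+1); best=4200 via (A,hash)
  {ABD}: card=600; try (A,nl_idx)→2000, (B,hash)→2440, (B,nl_idx)→2560, (A,merge)→3200, (B,merge)→3320, (A,hash)→3760 …(+2); best=2000 via (A,nl_idx)
  {ACD}: card=800; try (D,hash)→5480, (C,merge)→7360, (C,hash)→9760, (D,nl_idx)→9800, (D,merge)→13280, (D,nl)→36200 …(+1); best=5480 via (D,hash)
  {ABCD}: card=2400; try (B,hash)→7960, (C,hash)→11600, (B,nl_idx)→13480, (C,merge)→13600, (B,merge)→15240, (B,nl)→101480 …(+1); best=7960 via (B,hash)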